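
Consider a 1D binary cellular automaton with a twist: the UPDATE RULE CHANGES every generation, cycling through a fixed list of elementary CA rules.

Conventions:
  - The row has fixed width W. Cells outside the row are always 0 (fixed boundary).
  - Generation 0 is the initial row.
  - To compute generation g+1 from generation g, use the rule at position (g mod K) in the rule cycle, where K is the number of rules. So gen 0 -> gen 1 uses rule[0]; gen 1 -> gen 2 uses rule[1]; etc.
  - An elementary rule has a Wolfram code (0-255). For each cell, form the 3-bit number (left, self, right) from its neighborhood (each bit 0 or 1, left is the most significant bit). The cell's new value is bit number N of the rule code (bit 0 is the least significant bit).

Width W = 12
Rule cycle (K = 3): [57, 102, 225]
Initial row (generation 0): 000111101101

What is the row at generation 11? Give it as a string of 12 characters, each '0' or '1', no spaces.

Gen 0: 000111101101
Gen 1 (rule 57): 110100011010
Gen 2 (rule 102): 011100101110
Gen 3 (rule 225): 001100010110
Gen 4 (rule 57): 101011001101
Gen 5 (rule 102): 111101010111
Gen 6 (rule 225): 011110101011
Gen 7 (rule 57): 010001010110
Gen 8 (rule 102): 110011111010
Gen 9 (rule 225): 010001111100
Gen 10 (rule 57): 001101000011
Gen 11 (rule 102): 010111000101

Answer: 010111000101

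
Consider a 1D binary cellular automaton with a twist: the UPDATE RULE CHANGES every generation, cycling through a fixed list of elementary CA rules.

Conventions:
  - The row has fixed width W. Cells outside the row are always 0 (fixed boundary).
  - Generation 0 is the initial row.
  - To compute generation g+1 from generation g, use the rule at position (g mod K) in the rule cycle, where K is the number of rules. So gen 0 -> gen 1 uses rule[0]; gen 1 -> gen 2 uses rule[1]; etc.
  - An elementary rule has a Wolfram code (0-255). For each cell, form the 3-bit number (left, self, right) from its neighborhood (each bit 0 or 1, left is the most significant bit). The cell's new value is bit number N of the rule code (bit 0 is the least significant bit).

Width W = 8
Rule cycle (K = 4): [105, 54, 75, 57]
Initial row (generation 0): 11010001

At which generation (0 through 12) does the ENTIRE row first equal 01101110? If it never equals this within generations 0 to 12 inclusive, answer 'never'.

Answer: never

Derivation:
Gen 0: 11010001
Gen 1 (rule 105): 11100100
Gen 2 (rule 54): 00011110
Gen 3 (rule 75): 11110010
Gen 4 (rule 57): 10001001
Gen 5 (rule 105): 00100000
Gen 6 (rule 54): 01110000
Gen 7 (rule 75): 11010111
Gen 8 (rule 57): 10101100
Gen 9 (rule 105): 01011101
Gen 10 (rule 54): 11100011
Gen 11 (rule 75): 10101111
Gen 12 (rule 57): 01011000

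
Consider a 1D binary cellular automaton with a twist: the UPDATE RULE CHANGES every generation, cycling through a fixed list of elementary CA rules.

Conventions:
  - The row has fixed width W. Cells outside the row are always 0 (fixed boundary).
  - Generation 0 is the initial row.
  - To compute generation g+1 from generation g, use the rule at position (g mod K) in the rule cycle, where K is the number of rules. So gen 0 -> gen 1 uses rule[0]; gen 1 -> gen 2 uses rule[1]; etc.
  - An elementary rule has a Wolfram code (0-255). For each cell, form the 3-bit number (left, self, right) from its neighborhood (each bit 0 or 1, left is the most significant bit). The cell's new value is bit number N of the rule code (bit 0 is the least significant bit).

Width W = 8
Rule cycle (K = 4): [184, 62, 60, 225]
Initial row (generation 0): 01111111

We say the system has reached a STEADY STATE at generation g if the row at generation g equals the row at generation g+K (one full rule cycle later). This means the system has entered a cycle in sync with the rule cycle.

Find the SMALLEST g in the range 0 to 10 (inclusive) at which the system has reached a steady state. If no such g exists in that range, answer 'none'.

Answer: none

Derivation:
Gen 0: 01111111
Gen 1 (rule 184): 01111110
Gen 2 (rule 62): 11000001
Gen 3 (rule 60): 10100001
Gen 4 (rule 225): 01001100
Gen 5 (rule 184): 00101010
Gen 6 (rule 62): 01111111
Gen 7 (rule 60): 01000000
Gen 8 (rule 225): 00011111
Gen 9 (rule 184): 00011110
Gen 10 (rule 62): 00110001
Gen 11 (rule 60): 00101001
Gen 12 (rule 225): 10010000
Gen 13 (rule 184): 01001000
Gen 14 (rule 62): 11111100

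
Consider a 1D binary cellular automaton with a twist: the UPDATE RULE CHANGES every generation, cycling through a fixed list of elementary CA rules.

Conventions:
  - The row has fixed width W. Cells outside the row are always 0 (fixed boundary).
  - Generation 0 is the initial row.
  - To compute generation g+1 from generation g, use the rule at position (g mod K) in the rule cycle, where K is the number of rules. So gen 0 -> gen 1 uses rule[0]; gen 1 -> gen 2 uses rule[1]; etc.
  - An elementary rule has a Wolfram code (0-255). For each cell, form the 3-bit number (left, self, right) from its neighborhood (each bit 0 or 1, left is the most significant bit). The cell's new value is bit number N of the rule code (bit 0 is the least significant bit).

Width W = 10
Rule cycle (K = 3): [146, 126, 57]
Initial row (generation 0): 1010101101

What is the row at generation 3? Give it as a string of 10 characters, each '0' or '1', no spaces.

Answer: 1111111111

Derivation:
Gen 0: 1010101101
Gen 1 (rule 146): 0000000000
Gen 2 (rule 126): 0000000000
Gen 3 (rule 57): 1111111111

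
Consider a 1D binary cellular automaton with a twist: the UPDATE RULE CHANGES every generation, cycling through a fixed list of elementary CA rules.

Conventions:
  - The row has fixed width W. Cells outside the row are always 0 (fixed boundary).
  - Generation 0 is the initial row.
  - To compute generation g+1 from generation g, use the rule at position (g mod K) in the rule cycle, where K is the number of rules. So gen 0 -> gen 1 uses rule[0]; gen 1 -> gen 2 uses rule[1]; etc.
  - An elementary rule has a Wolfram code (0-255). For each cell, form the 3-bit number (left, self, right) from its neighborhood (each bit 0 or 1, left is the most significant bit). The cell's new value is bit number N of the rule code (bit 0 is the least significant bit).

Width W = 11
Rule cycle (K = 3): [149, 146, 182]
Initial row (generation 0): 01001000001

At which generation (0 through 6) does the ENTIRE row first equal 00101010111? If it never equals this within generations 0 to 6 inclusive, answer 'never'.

Answer: 4

Derivation:
Gen 0: 01001000001
Gen 1 (rule 149): 01101111101
Gen 2 (rule 146): 10000111000
Gen 3 (rule 182): 11001010100
Gen 4 (rule 149): 00101010111
Gen 5 (rule 146): 01000000010
Gen 6 (rule 182): 11100000111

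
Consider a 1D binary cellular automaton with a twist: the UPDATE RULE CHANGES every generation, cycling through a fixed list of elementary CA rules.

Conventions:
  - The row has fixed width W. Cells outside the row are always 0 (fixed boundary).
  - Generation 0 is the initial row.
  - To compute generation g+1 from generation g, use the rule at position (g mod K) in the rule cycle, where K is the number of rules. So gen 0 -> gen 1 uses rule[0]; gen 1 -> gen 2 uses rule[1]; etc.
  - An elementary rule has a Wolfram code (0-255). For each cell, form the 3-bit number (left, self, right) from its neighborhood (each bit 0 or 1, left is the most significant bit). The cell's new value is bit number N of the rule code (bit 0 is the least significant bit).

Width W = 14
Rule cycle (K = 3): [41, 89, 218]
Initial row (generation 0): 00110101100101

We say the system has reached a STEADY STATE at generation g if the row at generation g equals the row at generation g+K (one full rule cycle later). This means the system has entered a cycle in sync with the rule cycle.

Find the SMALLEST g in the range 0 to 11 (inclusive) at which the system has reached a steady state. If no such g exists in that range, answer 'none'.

Gen 0: 00110101100101
Gen 1 (rule 41): 10101011000010
Gen 2 (rule 89): 00000011111001
Gen 3 (rule 218): 00000111111110
Gen 4 (rule 41): 11110100000000
Gen 5 (rule 89): 10010011111111
Gen 6 (rule 218): 01101111111111
Gen 7 (rule 41): 01011000000000
Gen 8 (rule 89): 00011111111111
Gen 9 (rule 218): 00111111111111
Gen 10 (rule 41): 10100000000000
Gen 11 (rule 89): 00011111111111
Gen 12 (rule 218): 00111111111111
Gen 13 (rule 41): 10100000000000
Gen 14 (rule 89): 00011111111111

Answer: 8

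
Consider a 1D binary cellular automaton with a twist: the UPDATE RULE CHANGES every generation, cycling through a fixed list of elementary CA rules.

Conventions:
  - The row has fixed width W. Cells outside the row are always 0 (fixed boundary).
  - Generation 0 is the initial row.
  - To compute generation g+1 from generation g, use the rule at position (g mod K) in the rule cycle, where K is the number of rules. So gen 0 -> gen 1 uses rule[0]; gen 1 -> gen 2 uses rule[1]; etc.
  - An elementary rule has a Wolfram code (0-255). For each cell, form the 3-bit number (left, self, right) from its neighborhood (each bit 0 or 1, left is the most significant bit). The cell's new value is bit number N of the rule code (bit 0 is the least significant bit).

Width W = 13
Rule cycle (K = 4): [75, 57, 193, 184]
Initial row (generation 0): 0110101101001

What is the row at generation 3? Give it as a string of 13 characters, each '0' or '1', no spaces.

Gen 0: 0110101101001
Gen 1 (rule 75): 1110001100010
Gen 2 (rule 57): 1001101011001
Gen 3 (rule 193): 0000100001000

Answer: 0000100001000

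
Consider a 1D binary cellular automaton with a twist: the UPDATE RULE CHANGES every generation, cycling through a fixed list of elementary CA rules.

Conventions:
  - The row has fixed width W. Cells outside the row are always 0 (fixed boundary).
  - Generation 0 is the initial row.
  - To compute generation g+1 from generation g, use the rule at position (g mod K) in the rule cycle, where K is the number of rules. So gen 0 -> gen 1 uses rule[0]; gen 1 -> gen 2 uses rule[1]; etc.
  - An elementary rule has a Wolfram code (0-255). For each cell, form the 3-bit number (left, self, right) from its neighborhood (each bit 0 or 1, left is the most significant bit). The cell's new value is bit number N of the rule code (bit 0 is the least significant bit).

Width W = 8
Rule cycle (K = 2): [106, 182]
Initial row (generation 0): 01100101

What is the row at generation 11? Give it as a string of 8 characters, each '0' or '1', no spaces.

Gen 0: 01100101
Gen 1 (rule 106): 11101010
Gen 2 (rule 182): 01011111
Gen 3 (rule 106): 10110001
Gen 4 (rule 182): 11001011
Gen 5 (rule 106): 11010111
Gen 6 (rule 182): 00111010
Gen 7 (rule 106): 01101100
Gen 8 (rule 182): 10010010
Gen 9 (rule 106): 00100100
Gen 10 (rule 182): 01111110
Gen 11 (rule 106): 11000010

Answer: 11000010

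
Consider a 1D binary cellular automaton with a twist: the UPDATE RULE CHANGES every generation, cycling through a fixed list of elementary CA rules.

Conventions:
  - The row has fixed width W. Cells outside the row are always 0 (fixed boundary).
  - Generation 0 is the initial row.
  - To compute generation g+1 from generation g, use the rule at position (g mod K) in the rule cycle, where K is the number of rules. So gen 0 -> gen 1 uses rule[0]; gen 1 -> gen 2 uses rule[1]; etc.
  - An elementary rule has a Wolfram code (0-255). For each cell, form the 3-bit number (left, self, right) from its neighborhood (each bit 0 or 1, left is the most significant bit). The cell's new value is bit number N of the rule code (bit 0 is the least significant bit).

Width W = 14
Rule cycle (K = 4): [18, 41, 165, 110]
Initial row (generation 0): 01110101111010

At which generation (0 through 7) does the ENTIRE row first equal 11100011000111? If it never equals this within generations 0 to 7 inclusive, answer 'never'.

Answer: 6

Derivation:
Gen 0: 01110101111010
Gen 1 (rule 18): 10000000000001
Gen 2 (rule 41): 00111111111100
Gen 3 (rule 165): 10011111111001
Gen 4 (rule 110): 10110000001011
Gen 5 (rule 18): 00001000010000
Gen 6 (rule 41): 11100011000111
Gen 7 (rule 165): 01001000010010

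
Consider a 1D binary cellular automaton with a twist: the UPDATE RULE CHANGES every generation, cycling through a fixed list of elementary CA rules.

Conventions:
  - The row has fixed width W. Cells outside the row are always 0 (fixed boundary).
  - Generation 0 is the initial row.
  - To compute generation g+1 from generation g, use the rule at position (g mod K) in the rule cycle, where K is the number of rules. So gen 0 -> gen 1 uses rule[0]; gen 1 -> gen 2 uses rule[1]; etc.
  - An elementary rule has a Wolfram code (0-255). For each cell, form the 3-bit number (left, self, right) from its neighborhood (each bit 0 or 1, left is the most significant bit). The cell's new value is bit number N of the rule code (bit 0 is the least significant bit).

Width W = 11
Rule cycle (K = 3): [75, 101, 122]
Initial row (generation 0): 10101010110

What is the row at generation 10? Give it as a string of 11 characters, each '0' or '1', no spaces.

Answer: 10011100100

Derivation:
Gen 0: 10101010110
Gen 1 (rule 75): 00000000110
Gen 2 (rule 101): 11111110010
Gen 3 (rule 122): 10000011101
Gen 4 (rule 75): 00111110100
Gen 5 (rule 101): 10000011101
Gen 6 (rule 122): 01000110110
Gen 7 (rule 75): 10011110110
Gen 8 (rule 101): 10000011010
Gen 9 (rule 122): 01000111101
Gen 10 (rule 75): 10011100100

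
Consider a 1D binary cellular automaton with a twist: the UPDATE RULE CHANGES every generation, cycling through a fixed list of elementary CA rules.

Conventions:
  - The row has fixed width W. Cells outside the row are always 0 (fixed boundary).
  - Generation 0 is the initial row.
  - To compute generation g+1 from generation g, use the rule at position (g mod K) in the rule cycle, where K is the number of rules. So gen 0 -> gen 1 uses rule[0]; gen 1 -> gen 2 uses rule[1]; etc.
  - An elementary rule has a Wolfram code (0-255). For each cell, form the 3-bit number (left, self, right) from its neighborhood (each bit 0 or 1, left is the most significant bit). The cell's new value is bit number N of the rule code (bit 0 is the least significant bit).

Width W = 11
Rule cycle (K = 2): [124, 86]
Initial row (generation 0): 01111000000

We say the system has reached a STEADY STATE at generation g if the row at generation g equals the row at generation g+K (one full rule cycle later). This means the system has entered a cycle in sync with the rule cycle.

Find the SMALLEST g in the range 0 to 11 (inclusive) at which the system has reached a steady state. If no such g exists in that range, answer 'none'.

Gen 0: 01111000000
Gen 1 (rule 124): 01001100000
Gen 2 (rule 86): 11110110000
Gen 3 (rule 124): 10011111000
Gen 4 (rule 86): 11100001100
Gen 5 (rule 124): 10110001110
Gen 6 (rule 86): 10011010011
Gen 7 (rule 124): 11011111011
Gen 8 (rule 86): 01000001001
Gen 9 (rule 124): 01100001101
Gen 10 (rule 86): 10110010101
Gen 11 (rule 124): 11111011111
Gen 12 (rule 86): 00001000001
Gen 13 (rule 124): 00001100001

Answer: none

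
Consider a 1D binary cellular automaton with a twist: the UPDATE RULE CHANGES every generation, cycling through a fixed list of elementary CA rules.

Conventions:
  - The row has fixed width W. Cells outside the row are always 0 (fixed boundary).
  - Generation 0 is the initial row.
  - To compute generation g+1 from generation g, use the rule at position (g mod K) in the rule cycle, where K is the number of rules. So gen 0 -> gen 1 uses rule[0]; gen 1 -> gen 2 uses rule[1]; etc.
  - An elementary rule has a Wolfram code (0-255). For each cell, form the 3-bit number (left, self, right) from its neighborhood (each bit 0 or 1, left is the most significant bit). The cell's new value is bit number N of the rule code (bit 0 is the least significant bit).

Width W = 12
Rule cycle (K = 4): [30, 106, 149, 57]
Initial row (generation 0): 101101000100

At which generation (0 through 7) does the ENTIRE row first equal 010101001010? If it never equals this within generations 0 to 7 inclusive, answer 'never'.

Gen 0: 101101000100
Gen 1 (rule 30): 101001101110
Gen 2 (rule 106): 010011111010
Gen 3 (rule 149): 011001110011
Gen 4 (rule 57): 010101001010
Gen 5 (rule 30): 110101111011
Gen 6 (rule 106): 111011001111
Gen 7 (rule 149): 010000100110

Answer: 4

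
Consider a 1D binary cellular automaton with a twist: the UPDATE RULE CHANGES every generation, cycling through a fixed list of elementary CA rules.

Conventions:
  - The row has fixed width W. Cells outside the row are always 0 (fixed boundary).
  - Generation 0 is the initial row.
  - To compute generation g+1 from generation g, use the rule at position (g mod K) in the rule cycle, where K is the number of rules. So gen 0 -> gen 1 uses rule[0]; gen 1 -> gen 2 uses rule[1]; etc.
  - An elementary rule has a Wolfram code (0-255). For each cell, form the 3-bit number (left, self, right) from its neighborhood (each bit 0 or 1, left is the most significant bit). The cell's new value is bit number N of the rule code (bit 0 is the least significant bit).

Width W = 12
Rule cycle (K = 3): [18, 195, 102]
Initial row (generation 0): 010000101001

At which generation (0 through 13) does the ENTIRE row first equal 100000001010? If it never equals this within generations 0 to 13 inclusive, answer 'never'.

Answer: never

Derivation:
Gen 0: 010000101001
Gen 1 (rule 18): 101001000110
Gen 2 (rule 195): 000010011010
Gen 3 (rule 102): 000110101110
Gen 4 (rule 18): 001000000001
Gen 5 (rule 195): 110011111110
Gen 6 (rule 102): 010100000010
Gen 7 (rule 18): 100010000101
Gen 8 (rule 195): 001100111000
Gen 9 (rule 102): 010101001000
Gen 10 (rule 18): 100000110100
Gen 11 (rule 195): 001111010001
Gen 12 (rule 102): 010001110011
Gen 13 (rule 18): 101010001100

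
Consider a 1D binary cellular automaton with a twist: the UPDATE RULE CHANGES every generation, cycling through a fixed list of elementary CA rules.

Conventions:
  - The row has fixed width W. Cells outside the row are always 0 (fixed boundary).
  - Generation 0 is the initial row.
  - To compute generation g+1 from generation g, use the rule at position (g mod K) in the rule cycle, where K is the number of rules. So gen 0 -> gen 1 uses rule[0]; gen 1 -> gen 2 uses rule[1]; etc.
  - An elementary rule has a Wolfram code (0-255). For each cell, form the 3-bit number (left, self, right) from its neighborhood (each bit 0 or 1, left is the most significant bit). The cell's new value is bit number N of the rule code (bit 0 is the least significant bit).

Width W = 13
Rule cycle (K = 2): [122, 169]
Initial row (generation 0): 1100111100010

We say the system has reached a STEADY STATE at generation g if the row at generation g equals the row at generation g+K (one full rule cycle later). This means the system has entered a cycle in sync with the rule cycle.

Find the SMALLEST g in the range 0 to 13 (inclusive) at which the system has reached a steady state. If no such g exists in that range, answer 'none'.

Answer: 8

Derivation:
Gen 0: 1100111100010
Gen 1 (rule 122): 1111100110101
Gen 2 (rule 169): 1111000101010
Gen 3 (rule 122): 1001101010101
Gen 4 (rule 169): 0001010101010
Gen 5 (rule 122): 0010101010101
Gen 6 (rule 169): 1001010101010
Gen 7 (rule 122): 0110101010101
Gen 8 (rule 169): 0101010101010
Gen 9 (rule 122): 1010101010101
Gen 10 (rule 169): 0101010101010
Gen 11 (rule 122): 1010101010101
Gen 12 (rule 169): 0101010101010
Gen 13 (rule 122): 1010101010101
Gen 14 (rule 169): 0101010101010
Gen 15 (rule 122): 1010101010101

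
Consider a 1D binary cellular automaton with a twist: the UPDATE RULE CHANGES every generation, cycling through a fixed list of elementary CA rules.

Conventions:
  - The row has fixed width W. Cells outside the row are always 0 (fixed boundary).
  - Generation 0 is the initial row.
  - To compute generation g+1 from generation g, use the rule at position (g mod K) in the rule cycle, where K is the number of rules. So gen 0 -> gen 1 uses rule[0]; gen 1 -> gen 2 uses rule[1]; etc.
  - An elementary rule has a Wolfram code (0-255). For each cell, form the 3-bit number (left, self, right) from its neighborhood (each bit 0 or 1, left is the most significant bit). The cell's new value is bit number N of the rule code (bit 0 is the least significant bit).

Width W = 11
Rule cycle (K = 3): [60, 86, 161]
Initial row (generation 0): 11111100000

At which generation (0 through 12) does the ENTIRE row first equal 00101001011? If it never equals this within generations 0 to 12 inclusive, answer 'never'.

Answer: 5

Derivation:
Gen 0: 11111100000
Gen 1 (rule 60): 10000010000
Gen 2 (rule 86): 11000111000
Gen 3 (rule 161): 00010010011
Gen 4 (rule 60): 00011011010
Gen 5 (rule 86): 00101001011
Gen 6 (rule 161): 10010000100
Gen 7 (rule 60): 11011000110
Gen 8 (rule 86): 01001101011
Gen 9 (rule 161): 00000010100
Gen 10 (rule 60): 00000011110
Gen 11 (rule 86): 00000100011
Gen 12 (rule 161): 11110001000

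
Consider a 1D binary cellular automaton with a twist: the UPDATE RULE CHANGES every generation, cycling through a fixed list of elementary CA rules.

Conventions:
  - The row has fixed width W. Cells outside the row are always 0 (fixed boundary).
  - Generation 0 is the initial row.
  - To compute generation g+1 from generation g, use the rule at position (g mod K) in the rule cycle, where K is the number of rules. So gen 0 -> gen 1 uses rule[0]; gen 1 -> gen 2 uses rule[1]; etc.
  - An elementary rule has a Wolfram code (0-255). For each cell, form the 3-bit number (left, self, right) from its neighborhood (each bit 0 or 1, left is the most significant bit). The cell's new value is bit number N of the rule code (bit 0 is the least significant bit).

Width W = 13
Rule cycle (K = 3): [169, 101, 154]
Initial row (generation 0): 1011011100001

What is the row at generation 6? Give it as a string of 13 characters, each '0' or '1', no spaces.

Answer: 1100111101010

Derivation:
Gen 0: 1011011100001
Gen 1 (rule 169): 0110111001100
Gen 2 (rule 101): 0011001000101
Gen 3 (rule 154): 0110110101000
Gen 4 (rule 169): 0101101010011
Gen 5 (rule 101): 0110111110001
Gen 6 (rule 154): 1100111101010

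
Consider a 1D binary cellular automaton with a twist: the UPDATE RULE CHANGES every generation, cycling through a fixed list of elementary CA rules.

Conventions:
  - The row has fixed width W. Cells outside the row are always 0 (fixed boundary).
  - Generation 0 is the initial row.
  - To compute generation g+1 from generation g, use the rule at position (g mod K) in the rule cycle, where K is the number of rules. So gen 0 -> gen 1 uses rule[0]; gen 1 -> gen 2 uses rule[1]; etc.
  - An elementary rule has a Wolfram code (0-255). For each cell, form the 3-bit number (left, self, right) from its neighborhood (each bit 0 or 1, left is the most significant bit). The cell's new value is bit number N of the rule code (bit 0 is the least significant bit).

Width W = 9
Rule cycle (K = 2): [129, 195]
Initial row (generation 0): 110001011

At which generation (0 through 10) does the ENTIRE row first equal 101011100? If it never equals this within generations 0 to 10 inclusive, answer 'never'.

Gen 0: 110001011
Gen 1 (rule 129): 000100000
Gen 2 (rule 195): 111001111
Gen 3 (rule 129): 010000110
Gen 4 (rule 195): 100111010
Gen 5 (rule 129): 000010000
Gen 6 (rule 195): 111100111
Gen 7 (rule 129): 011000010
Gen 8 (rule 195): 101011100
Gen 9 (rule 129): 000001001
Gen 10 (rule 195): 111110010

Answer: 8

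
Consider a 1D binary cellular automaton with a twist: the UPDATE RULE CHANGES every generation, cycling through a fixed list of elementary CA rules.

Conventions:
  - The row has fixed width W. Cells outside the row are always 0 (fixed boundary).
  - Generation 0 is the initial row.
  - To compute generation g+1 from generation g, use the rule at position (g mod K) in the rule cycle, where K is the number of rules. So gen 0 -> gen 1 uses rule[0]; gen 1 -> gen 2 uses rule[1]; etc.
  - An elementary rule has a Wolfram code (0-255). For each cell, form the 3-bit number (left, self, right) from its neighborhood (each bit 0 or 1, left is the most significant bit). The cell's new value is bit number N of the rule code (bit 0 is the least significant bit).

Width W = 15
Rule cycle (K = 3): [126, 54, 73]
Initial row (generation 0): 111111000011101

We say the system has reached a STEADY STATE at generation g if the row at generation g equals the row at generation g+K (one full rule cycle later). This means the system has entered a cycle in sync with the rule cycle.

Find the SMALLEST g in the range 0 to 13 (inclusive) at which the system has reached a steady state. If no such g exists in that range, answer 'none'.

Gen 0: 111111000011101
Gen 1 (rule 126): 100001100110111
Gen 2 (rule 54): 110010011001000
Gen 3 (rule 73): 110000011000011
Gen 4 (rule 126): 111000111100111
Gen 5 (rule 54): 000101000011000
Gen 6 (rule 73): 110000011011011
Gen 7 (rule 126): 111000111111111
Gen 8 (rule 54): 000101000000000
Gen 9 (rule 73): 110000011111111
Gen 10 (rule 126): 111000110000001
Gen 11 (rule 54): 000101001000011
Gen 12 (rule 73): 110000000011011
Gen 13 (rule 126): 111000000111111
Gen 14 (rule 54): 000100001000000
Gen 15 (rule 73): 110001100011111
Gen 16 (rule 126): 111011110110001

Answer: none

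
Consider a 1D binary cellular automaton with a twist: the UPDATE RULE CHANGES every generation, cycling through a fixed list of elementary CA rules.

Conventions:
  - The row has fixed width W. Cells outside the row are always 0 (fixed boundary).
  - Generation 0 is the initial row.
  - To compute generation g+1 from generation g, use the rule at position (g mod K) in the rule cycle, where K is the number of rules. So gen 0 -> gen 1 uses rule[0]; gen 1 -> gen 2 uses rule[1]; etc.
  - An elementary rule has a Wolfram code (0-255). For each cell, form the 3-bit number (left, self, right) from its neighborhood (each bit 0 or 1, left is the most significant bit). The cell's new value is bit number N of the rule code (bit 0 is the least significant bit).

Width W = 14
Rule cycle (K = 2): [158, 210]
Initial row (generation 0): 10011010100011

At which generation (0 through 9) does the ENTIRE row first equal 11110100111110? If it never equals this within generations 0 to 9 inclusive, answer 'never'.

Answer: 5

Derivation:
Gen 0: 10011010100011
Gen 1 (rule 158): 11110010110110
Gen 2 (rule 210): 01111100010011
Gen 3 (rule 158): 11111010111110
Gen 4 (rule 210): 01111000011111
Gen 5 (rule 158): 11110100111110
Gen 6 (rule 210): 01110011011111
Gen 7 (rule 158): 11101110011110
Gen 8 (rule 210): 01100111101111
Gen 9 (rule 158): 11011111001110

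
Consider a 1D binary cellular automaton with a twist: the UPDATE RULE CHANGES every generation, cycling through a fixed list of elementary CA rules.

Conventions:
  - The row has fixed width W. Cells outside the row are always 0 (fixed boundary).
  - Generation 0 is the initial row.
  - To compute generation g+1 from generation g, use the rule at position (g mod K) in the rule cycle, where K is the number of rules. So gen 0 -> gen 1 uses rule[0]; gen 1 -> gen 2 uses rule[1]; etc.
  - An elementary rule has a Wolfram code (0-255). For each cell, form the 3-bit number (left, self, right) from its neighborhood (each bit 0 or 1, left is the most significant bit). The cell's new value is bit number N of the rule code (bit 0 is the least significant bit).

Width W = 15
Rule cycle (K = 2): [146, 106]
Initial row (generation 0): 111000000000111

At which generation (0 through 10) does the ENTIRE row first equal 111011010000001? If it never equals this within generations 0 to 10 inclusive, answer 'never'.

Answer: never

Derivation:
Gen 0: 111000000000111
Gen 1 (rule 146): 010100000001010
Gen 2 (rule 106): 101000000010100
Gen 3 (rule 146): 000100000100010
Gen 4 (rule 106): 001000001000100
Gen 5 (rule 146): 010100010101010
Gen 6 (rule 106): 101000101010100
Gen 7 (rule 146): 000101000000010
Gen 8 (rule 106): 001010000000100
Gen 9 (rule 146): 010001000001010
Gen 10 (rule 106): 100010000010100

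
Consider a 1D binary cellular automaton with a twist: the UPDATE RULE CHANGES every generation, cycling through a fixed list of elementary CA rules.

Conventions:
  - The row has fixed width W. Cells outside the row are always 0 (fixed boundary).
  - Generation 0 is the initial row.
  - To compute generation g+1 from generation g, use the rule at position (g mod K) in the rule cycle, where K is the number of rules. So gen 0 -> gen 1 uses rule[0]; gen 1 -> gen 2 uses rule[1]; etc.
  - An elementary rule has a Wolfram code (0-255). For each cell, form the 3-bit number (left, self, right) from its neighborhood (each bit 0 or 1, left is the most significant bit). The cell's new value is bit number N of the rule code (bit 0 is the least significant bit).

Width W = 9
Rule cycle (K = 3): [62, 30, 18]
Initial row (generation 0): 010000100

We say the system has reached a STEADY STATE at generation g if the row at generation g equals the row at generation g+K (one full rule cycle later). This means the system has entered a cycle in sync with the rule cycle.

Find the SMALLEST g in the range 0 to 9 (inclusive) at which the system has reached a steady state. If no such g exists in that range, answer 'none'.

Gen 0: 010000100
Gen 1 (rule 62): 111001110
Gen 2 (rule 30): 100111001
Gen 3 (rule 18): 011000110
Gen 4 (rule 62): 110101101
Gen 5 (rule 30): 100101001
Gen 6 (rule 18): 011000110
Gen 7 (rule 62): 110101101
Gen 8 (rule 30): 100101001
Gen 9 (rule 18): 011000110
Gen 10 (rule 62): 110101101
Gen 11 (rule 30): 100101001
Gen 12 (rule 18): 011000110

Answer: 3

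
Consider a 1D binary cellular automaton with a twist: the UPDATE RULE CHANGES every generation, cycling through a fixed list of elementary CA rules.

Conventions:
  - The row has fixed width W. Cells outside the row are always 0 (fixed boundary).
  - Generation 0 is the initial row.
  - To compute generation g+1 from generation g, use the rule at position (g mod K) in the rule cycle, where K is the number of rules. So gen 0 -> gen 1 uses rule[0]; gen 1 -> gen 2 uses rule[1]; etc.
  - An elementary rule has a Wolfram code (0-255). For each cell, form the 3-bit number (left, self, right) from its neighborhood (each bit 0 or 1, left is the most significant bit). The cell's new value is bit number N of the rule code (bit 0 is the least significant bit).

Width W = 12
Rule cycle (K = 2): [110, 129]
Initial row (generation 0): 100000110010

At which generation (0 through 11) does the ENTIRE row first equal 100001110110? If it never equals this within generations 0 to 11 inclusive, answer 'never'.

Gen 0: 100000110010
Gen 1 (rule 110): 100001110110
Gen 2 (rule 129): 001100100000
Gen 3 (rule 110): 011101100000
Gen 4 (rule 129): 001000001111
Gen 5 (rule 110): 011000011001
Gen 6 (rule 129): 000011000000
Gen 7 (rule 110): 000111000000
Gen 8 (rule 129): 110010011111
Gen 9 (rule 110): 110110110001
Gen 10 (rule 129): 000000000100
Gen 11 (rule 110): 000000001100

Answer: 1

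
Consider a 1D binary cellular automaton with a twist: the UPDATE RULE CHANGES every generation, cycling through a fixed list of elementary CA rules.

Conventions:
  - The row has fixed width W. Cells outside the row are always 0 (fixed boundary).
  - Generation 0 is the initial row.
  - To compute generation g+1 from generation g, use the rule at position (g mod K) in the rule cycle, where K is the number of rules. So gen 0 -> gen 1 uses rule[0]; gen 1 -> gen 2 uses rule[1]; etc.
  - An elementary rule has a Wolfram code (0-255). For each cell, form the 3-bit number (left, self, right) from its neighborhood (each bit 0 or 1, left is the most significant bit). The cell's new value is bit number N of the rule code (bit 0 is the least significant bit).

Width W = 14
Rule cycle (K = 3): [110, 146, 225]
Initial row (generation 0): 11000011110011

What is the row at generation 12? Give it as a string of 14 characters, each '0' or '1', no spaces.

Gen 0: 11000011110011
Gen 1 (rule 110): 11000110010111
Gen 2 (rule 146): 00101001100010
Gen 3 (rule 225): 10010000101000
Gen 4 (rule 110): 10110001111000
Gen 5 (rule 146): 00001010110100
Gen 6 (rule 225): 11100101011001
Gen 7 (rule 110): 10101111111011
Gen 8 (rule 146): 00000111110000
Gen 9 (rule 225): 11110011110111
Gen 10 (rule 110): 10010110011101
Gen 11 (rule 146): 01100001101000
Gen 12 (rule 225): 00101100110011

Answer: 00101100110011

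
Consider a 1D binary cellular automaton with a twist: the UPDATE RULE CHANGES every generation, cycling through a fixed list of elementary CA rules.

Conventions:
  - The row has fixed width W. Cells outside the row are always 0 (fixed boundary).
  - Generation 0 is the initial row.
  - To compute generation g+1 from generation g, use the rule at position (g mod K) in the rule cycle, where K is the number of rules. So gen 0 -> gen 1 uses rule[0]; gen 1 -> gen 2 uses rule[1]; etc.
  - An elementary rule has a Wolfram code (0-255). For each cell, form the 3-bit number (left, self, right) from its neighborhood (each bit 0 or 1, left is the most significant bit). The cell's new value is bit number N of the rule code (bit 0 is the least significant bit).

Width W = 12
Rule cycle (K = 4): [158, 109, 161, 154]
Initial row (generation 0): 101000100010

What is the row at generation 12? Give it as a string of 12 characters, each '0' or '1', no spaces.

Gen 0: 101000100010
Gen 1 (rule 158): 101101110111
Gen 2 (rule 109): 111111011101
Gen 3 (rule 161): 011110101010
Gen 4 (rule 154): 111100000001
Gen 5 (rule 158): 111010000011
Gen 6 (rule 109): 101110111011
Gen 7 (rule 161): 010101010100
Gen 8 (rule 154): 100000000010
Gen 9 (rule 158): 110000000111
Gen 10 (rule 109): 110111110101
Gen 11 (rule 161): 001011101010
Gen 12 (rule 154): 010011000001

Answer: 010011000001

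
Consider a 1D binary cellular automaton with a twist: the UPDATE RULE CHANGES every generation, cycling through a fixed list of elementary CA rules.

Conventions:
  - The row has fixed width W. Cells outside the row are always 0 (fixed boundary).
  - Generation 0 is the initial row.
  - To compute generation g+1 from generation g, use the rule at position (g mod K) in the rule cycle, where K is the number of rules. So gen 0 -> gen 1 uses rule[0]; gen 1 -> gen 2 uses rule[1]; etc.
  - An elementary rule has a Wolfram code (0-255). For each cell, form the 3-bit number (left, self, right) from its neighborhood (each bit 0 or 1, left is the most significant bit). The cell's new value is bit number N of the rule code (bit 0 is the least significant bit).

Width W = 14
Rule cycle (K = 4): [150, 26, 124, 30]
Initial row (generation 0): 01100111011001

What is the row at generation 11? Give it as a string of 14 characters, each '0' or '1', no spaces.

Gen 0: 01100111011001
Gen 1 (rule 150): 10011010000111
Gen 2 (rule 26): 01110001001100
Gen 3 (rule 124): 01011001101110
Gen 4 (rule 30): 11010111001001
Gen 5 (rule 150): 00010010111111
Gen 6 (rule 26): 00101100100000
Gen 7 (rule 124): 00111110110000
Gen 8 (rule 30): 01100000101000
Gen 9 (rule 150): 10010001101100
Gen 10 (rule 26): 01101011001010
Gen 11 (rule 124): 01111111101111

Answer: 01111111101111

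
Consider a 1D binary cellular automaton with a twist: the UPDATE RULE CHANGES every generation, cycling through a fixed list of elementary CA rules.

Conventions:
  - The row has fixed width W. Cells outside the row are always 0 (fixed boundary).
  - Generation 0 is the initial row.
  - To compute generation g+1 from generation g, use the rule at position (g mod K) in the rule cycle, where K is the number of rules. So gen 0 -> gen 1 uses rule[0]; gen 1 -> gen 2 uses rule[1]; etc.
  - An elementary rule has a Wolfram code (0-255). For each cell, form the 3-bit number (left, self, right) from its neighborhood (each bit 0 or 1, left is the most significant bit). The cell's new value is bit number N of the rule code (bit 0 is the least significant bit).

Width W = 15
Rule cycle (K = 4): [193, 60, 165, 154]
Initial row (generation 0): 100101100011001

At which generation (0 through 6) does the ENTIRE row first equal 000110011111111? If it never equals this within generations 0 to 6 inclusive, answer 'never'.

Answer: never

Derivation:
Gen 0: 100101100011001
Gen 1 (rule 193): 000000101001000
Gen 2 (rule 60): 000000111101100
Gen 3 (rule 165): 111110011010001
Gen 4 (rule 154): 111101110001010
Gen 5 (rule 193): 011100110100000
Gen 6 (rule 60): 010010101110000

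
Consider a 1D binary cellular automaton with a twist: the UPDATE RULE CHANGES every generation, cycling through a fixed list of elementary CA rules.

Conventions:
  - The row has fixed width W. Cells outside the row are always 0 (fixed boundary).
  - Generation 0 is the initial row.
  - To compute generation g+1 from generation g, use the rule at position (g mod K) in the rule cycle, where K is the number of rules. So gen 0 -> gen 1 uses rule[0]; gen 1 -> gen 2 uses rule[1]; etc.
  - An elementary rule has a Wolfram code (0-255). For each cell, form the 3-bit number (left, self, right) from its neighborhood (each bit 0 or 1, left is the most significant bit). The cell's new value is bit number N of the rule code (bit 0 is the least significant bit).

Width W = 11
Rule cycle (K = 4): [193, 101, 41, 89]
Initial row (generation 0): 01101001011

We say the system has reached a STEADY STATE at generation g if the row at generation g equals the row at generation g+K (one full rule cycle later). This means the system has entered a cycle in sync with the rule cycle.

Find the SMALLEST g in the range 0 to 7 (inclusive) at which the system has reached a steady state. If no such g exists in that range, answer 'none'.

Gen 0: 01101001011
Gen 1 (rule 193): 00100000001
Gen 2 (rule 101): 10101111101
Gen 3 (rule 41): 01011000010
Gen 4 (rule 89): 00011111001
Gen 5 (rule 193): 11001111000
Gen 6 (rule 101): 01000001011
Gen 7 (rule 41): 00011100110
Gen 8 (rule 89): 11010110111
Gen 9 (rule 193): 01000010011
Gen 10 (rule 101): 01011010001
Gen 11 (rule 41): 00110100100

Answer: none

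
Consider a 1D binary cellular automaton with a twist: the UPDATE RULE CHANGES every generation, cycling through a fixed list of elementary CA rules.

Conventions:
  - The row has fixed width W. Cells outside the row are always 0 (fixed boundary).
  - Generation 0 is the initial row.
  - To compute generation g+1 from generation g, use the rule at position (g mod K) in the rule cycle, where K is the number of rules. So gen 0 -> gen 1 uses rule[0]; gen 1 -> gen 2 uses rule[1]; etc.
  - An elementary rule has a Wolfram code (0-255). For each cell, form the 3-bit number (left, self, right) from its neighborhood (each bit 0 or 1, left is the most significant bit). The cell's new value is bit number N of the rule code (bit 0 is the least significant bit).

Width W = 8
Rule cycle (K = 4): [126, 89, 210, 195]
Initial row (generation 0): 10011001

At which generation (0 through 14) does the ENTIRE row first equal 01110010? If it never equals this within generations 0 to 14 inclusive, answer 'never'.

Gen 0: 10011001
Gen 1 (rule 126): 11111111
Gen 2 (rule 89): 10000001
Gen 3 (rule 210): 01000010
Gen 4 (rule 195): 10011100
Gen 5 (rule 126): 11110110
Gen 6 (rule 89): 10010111
Gen 7 (rule 210): 01100011
Gen 8 (rule 195): 10101101
Gen 9 (rule 126): 11111111
Gen 10 (rule 89): 10000001
Gen 11 (rule 210): 01000010
Gen 12 (rule 195): 10011100
Gen 13 (rule 126): 11110110
Gen 14 (rule 89): 10010111

Answer: never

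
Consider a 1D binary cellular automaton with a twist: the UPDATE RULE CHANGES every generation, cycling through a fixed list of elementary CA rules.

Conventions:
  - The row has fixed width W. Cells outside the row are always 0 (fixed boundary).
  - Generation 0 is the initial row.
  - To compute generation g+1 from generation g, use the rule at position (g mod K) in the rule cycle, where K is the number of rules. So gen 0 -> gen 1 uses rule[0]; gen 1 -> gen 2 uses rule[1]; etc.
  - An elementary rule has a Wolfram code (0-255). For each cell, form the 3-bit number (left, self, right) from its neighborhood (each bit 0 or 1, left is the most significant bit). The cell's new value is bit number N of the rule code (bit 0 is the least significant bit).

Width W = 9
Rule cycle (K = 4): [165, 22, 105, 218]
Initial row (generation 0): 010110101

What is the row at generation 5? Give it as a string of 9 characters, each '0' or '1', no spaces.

Answer: 100101010

Derivation:
Gen 0: 010110101
Gen 1 (rule 165): 011001111
Gen 2 (rule 22): 100110000
Gen 3 (rule 105): 000110111
Gen 4 (rule 218): 001110111
Gen 5 (rule 165): 100101010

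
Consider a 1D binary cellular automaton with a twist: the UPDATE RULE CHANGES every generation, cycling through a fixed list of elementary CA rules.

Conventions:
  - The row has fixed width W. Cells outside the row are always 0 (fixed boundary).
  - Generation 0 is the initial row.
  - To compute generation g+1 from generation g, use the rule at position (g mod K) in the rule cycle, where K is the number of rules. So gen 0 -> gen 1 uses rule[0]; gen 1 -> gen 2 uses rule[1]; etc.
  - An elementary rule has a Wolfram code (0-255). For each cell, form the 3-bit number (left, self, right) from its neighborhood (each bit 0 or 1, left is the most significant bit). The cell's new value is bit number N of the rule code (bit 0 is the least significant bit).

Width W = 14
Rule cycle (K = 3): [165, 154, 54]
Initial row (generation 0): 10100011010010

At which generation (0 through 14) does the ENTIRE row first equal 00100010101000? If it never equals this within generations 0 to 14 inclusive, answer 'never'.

Gen 0: 10100011010010
Gen 1 (rule 165): 11101000110010
Gen 2 (rule 154): 11000101101101
Gen 3 (rule 54): 00101110010011
Gen 4 (rule 165): 10110100010000
Gen 5 (rule 154): 00100010101000
Gen 6 (rule 54): 01110111111100
Gen 7 (rule 165): 00101011111001
Gen 8 (rule 154): 01000011110110
Gen 9 (rule 54): 11100100001001
Gen 10 (rule 165): 01000101101001
Gen 11 (rule 154): 10101001000110
Gen 12 (rule 54): 11111111101001
Gen 13 (rule 165): 01111111011001
Gen 14 (rule 154): 11111110010110

Answer: 5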